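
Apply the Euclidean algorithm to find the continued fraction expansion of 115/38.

Run the Euclidean algorithm on 115 and 38; the successive quotients are the partial quotients a_0, a_1, ... (each step inverts the fractional part left over by the previous one):
  115 = 3*38 + 1, so a_0 = 3.
  38 = 38*1 + 0, so a_1 = 38.
The remainder reaches 0 after 2 divisions, so the expansion has 2 partial quotients, read off in order.

[3; 38]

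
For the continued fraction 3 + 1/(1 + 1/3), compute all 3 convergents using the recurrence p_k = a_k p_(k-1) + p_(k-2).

Using the convergent recurrence p_i = a_i*p_{i-1} + p_{i-2}, q_i = a_i*q_{i-1} + q_{i-2} with p_{-2}=0, p_{-1}=1, q_{-2}=1, q_{-1}=0:
  i=0: a_0=3, p_0 = 3*1 + 0 = 3, q_0 = 3*0 + 1 = 1.
  i=1: a_1=1, p_1 = 1*3 + 1 = 4, q_1 = 1*1 + 0 = 1.
  i=2: a_2=3, p_2 = 3*4 + 3 = 15, q_2 = 3*1 + 1 = 4.

3/1, 4/1, 15/4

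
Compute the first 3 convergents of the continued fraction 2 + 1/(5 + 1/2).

Using the convergent recurrence p_i = a_i*p_{i-1} + p_{i-2}, q_i = a_i*q_{i-1} + q_{i-2} with p_{-2}=0, p_{-1}=1, q_{-2}=1, q_{-1}=0:
  i=0: a_0=2, p_0 = 2*1 + 0 = 2, q_0 = 2*0 + 1 = 1.
  i=1: a_1=5, p_1 = 5*2 + 1 = 11, q_1 = 5*1 + 0 = 5.
  i=2: a_2=2, p_2 = 2*11 + 2 = 24, q_2 = 2*5 + 1 = 11.

2/1, 11/5, 24/11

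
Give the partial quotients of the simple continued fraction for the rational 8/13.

Run the Euclidean algorithm on 8 and 13; the successive quotients are the partial quotients a_0, a_1, ... (each step inverts the fractional part left over by the previous one):
  8 = 0*13 + 8, so a_0 = 0.
  13 = 1*8 + 5, so a_1 = 1.
  8 = 1*5 + 3, so a_2 = 1.
  5 = 1*3 + 2, so a_3 = 1.
  3 = 1*2 + 1, so a_4 = 1.
  2 = 2*1 + 0, so a_5 = 2.
The remainder reaches 0 after 6 divisions, so the expansion has 6 partial quotients, read off in order.

[0; 1, 1, 1, 1, 2]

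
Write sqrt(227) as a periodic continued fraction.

Write x_i = (sqrt(227) + m_i)/d_i with (m_0, d_0) = (0, 1). a_0 = floor(sqrt(227)) = 15, since 15^2 = 225 <= 227 < 256 = 16^2.
Iterate m_{i+1} = d_i*a_i - m_i, d_{i+1} = (227 - m_{i+1}^2)/d_i, a_{i+1} = floor((a_0 + m_{i+1})/d_{i+1}):
  m_1 = 1*15 - 0 = 15, d_1 = (227 - 15^2)/1 = 2/1 = 2, a_1 = floor((15 + 15)/2) = 15.
  m_2 = 2*15 - 15 = 15, d_2 = (227 - 15^2)/2 = 2/2 = 1, a_2 = floor((15 + 15)/1) = 30.
  m_3 = 1*30 - 15 = 15, d_3 = (227 - 15^2)/1 = 2/1 = 2: (m_3, d_3) = (m_1, d_1) = (15, 2), so from here the quotients repeat a_1, a_2; the period length is 2.
Hence the expansion of sqrt(227) is a_0 = 15 followed by the repeating block 15, 30 (period 2).

[15; (15, 30)]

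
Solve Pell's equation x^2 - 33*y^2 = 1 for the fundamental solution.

(x, y) = (23, 4)

First expand sqrt(33) as a continued fraction. With x_i = (sqrt(33) + m_i)/d_i and (m_0, d_0) = (0, 1): a_0 = floor(sqrt(33)) = 5, since 5^2 = 25 <= 33 < 36 = 6^2.
Iterate m_{i+1} = d_i*a_i - m_i, d_{i+1} = (33 - m_{i+1}^2)/d_i, a_{i+1} = floor((a_0 + m_{i+1})/d_{i+1}):
  m_1 = 1*5 - 0 = 5, d_1 = (33 - 5^2)/1 = 8/1 = 8, a_1 = floor((5 + 5)/8) = 1.
  m_2 = 8*1 - 5 = 3, d_2 = (33 - 3^2)/8 = 24/8 = 3, a_2 = floor((5 + 3)/3) = 2.
  m_3 = 3*2 - 3 = 3, d_3 = (33 - 3^2)/3 = 24/3 = 8, a_3 = floor((5 + 3)/8) = 1.
  m_4 = 8*1 - 3 = 5, d_4 = (33 - 5^2)/8 = 8/8 = 1, a_4 = floor((5 + 5)/1) = 10.
  m_5 = 1*10 - 5 = 5, d_5 = (33 - 5^2)/1 = 8/1 = 8: (m_5, d_5) = (m_1, d_1) = (5, 8), so from here the quotients repeat a_1, ..., a_4; the period length is 4.
So sqrt(33) = [5; (1, 2, 1, 10)] with period length k = 4.
k is even, so the fundamental solution of x^2 - 33y^2 = 1 is (p_{k-1}, q_{k-1}) = (p_3, q_3); compute convergents through index 3.
Convergents (p_i = a_i*p_{i-1} + p_{i-2}, q_i = a_i*q_{i-1} + q_{i-2} with p_{-2}=0, p_{-1}=1, q_{-2}=1, q_{-1}=0):
  i=0: a_0=5, p_0 = 5*1 + 0 = 5, q_0 = 5*0 + 1 = 1.
  i=1: a_1=1, p_1 = 1*5 + 1 = 6, q_1 = 1*1 + 0 = 1.
  i=2: a_2=2, p_2 = 2*6 + 5 = 17, q_2 = 2*1 + 1 = 3.
  i=3: a_3=1, p_3 = 1*17 + 6 = 23, q_3 = 1*3 + 1 = 4.
Check: 23^2 - 33*4^2 = 529 - 528 = 1, so (x, y) = (23, 4) solves the equation, and by the theorem it is the least positive solution.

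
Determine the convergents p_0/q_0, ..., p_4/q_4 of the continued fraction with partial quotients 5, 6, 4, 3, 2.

5/1, 31/6, 129/25, 418/81, 965/187

Using the convergent recurrence p_i = a_i*p_{i-1} + p_{i-2}, q_i = a_i*q_{i-1} + q_{i-2} with p_{-2}=0, p_{-1}=1, q_{-2}=1, q_{-1}=0:
  i=0: a_0=5, p_0 = 5*1 + 0 = 5, q_0 = 5*0 + 1 = 1.
  i=1: a_1=6, p_1 = 6*5 + 1 = 31, q_1 = 6*1 + 0 = 6.
  i=2: a_2=4, p_2 = 4*31 + 5 = 129, q_2 = 4*6 + 1 = 25.
  i=3: a_3=3, p_3 = 3*129 + 31 = 418, q_3 = 3*25 + 6 = 81.
  i=4: a_4=2, p_4 = 2*418 + 129 = 965, q_4 = 2*81 + 25 = 187.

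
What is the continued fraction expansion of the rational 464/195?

[2; 2, 1, 1, 1, 2, 1, 6]

Run the Euclidean algorithm on 464 and 195; the successive quotients are the partial quotients a_0, a_1, ... (each step inverts the fractional part left over by the previous one):
  464 = 2*195 + 74, so a_0 = 2.
  195 = 2*74 + 47, so a_1 = 2.
  74 = 1*47 + 27, so a_2 = 1.
  47 = 1*27 + 20, so a_3 = 1.
  27 = 1*20 + 7, so a_4 = 1.
  20 = 2*7 + 6, so a_5 = 2.
  7 = 1*6 + 1, so a_6 = 1.
  6 = 6*1 + 0, so a_7 = 6.
The remainder reaches 0 after 8 divisions, so the expansion has 8 partial quotients, read off in order.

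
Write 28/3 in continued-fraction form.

[9; 3]

Run the Euclidean algorithm on 28 and 3; the successive quotients are the partial quotients a_0, a_1, ... (each step inverts the fractional part left over by the previous one):
  28 = 9*3 + 1, so a_0 = 9.
  3 = 3*1 + 0, so a_1 = 3.
The remainder reaches 0 after 2 divisions, so the expansion has 2 partial quotients, read off in order.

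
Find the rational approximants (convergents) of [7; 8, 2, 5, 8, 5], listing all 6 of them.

Using the convergent recurrence p_i = a_i*p_{i-1} + p_{i-2}, q_i = a_i*q_{i-1} + q_{i-2} with p_{-2}=0, p_{-1}=1, q_{-2}=1, q_{-1}=0:
  i=0: a_0=7, p_0 = 7*1 + 0 = 7, q_0 = 7*0 + 1 = 1.
  i=1: a_1=8, p_1 = 8*7 + 1 = 57, q_1 = 8*1 + 0 = 8.
  i=2: a_2=2, p_2 = 2*57 + 7 = 121, q_2 = 2*8 + 1 = 17.
  i=3: a_3=5, p_3 = 5*121 + 57 = 662, q_3 = 5*17 + 8 = 93.
  i=4: a_4=8, p_4 = 8*662 + 121 = 5417, q_4 = 8*93 + 17 = 761.
  i=5: a_5=5, p_5 = 5*5417 + 662 = 27747, q_5 = 5*761 + 93 = 3898.

7/1, 57/8, 121/17, 662/93, 5417/761, 27747/3898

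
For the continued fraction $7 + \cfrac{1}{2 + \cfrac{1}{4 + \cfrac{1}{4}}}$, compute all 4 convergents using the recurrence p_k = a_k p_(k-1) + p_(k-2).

Using the convergent recurrence p_i = a_i*p_{i-1} + p_{i-2}, q_i = a_i*q_{i-1} + q_{i-2} with p_{-2}=0, p_{-1}=1, q_{-2}=1, q_{-1}=0:
  i=0: a_0=7, p_0 = 7*1 + 0 = 7, q_0 = 7*0 + 1 = 1.
  i=1: a_1=2, p_1 = 2*7 + 1 = 15, q_1 = 2*1 + 0 = 2.
  i=2: a_2=4, p_2 = 4*15 + 7 = 67, q_2 = 4*2 + 1 = 9.
  i=3: a_3=4, p_3 = 4*67 + 15 = 283, q_3 = 4*9 + 2 = 38.

7/1, 15/2, 67/9, 283/38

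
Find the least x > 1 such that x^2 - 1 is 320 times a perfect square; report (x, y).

First expand sqrt(320) as a continued fraction. With x_i = (sqrt(320) + m_i)/d_i and (m_0, d_0) = (0, 1): a_0 = floor(sqrt(320)) = 17, since 17^2 = 289 <= 320 < 324 = 18^2.
Iterate m_{i+1} = d_i*a_i - m_i, d_{i+1} = (320 - m_{i+1}^2)/d_i, a_{i+1} = floor((a_0 + m_{i+1})/d_{i+1}):
  m_1 = 1*17 - 0 = 17, d_1 = (320 - 17^2)/1 = 31/1 = 31, a_1 = floor((17 + 17)/31) = 1.
  m_2 = 31*1 - 17 = 14, d_2 = (320 - 14^2)/31 = 124/31 = 4, a_2 = floor((17 + 14)/4) = 7.
  m_3 = 4*7 - 14 = 14, d_3 = (320 - 14^2)/4 = 124/4 = 31, a_3 = floor((17 + 14)/31) = 1.
  m_4 = 31*1 - 14 = 17, d_4 = (320 - 17^2)/31 = 31/31 = 1, a_4 = floor((17 + 17)/1) = 34.
  m_5 = 1*34 - 17 = 17, d_5 = (320 - 17^2)/1 = 31/1 = 31: (m_5, d_5) = (m_1, d_1) = (17, 31), so from here the quotients repeat a_1, ..., a_4; the period length is 4.
So sqrt(320) = [17; (1, 7, 1, 34)] with period length k = 4.
k is even, so the fundamental solution of x^2 - 320y^2 = 1 is (p_{k-1}, q_{k-1}) = (p_3, q_3); compute convergents through index 3.
Convergents (p_i = a_i*p_{i-1} + p_{i-2}, q_i = a_i*q_{i-1} + q_{i-2} with p_{-2}=0, p_{-1}=1, q_{-2}=1, q_{-1}=0):
  i=0: a_0=17, p_0 = 17*1 + 0 = 17, q_0 = 17*0 + 1 = 1.
  i=1: a_1=1, p_1 = 1*17 + 1 = 18, q_1 = 1*1 + 0 = 1.
  i=2: a_2=7, p_2 = 7*18 + 17 = 143, q_2 = 7*1 + 1 = 8.
  i=3: a_3=1, p_3 = 1*143 + 18 = 161, q_3 = 1*8 + 1 = 9.
Check: 161^2 - 320*9^2 = 25921 - 25920 = 1, so (x, y) = (161, 9) solves the equation, and by the theorem it is the least positive solution.

(x, y) = (161, 9)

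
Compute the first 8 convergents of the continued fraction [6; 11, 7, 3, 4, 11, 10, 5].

Using the convergent recurrence p_i = a_i*p_{i-1} + p_{i-2}, q_i = a_i*q_{i-1} + q_{i-2} with p_{-2}=0, p_{-1}=1, q_{-2}=1, q_{-1}=0:
  i=0: a_0=6, p_0 = 6*1 + 0 = 6, q_0 = 6*0 + 1 = 1.
  i=1: a_1=11, p_1 = 11*6 + 1 = 67, q_1 = 11*1 + 0 = 11.
  i=2: a_2=7, p_2 = 7*67 + 6 = 475, q_2 = 7*11 + 1 = 78.
  i=3: a_3=3, p_3 = 3*475 + 67 = 1492, q_3 = 3*78 + 11 = 245.
  i=4: a_4=4, p_4 = 4*1492 + 475 = 6443, q_4 = 4*245 + 78 = 1058.
  i=5: a_5=11, p_5 = 11*6443 + 1492 = 72365, q_5 = 11*1058 + 245 = 11883.
  i=6: a_6=10, p_6 = 10*72365 + 6443 = 730093, q_6 = 10*11883 + 1058 = 119888.
  i=7: a_7=5, p_7 = 5*730093 + 72365 = 3722830, q_7 = 5*119888 + 11883 = 611323.

6/1, 67/11, 475/78, 1492/245, 6443/1058, 72365/11883, 730093/119888, 3722830/611323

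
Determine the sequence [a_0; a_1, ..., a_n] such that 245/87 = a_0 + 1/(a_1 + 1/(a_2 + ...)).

Run the Euclidean algorithm on 245 and 87; the successive quotients are the partial quotients a_0, a_1, ... (each step inverts the fractional part left over by the previous one):
  245 = 2*87 + 71, so a_0 = 2.
  87 = 1*71 + 16, so a_1 = 1.
  71 = 4*16 + 7, so a_2 = 4.
  16 = 2*7 + 2, so a_3 = 2.
  7 = 3*2 + 1, so a_4 = 3.
  2 = 2*1 + 0, so a_5 = 2.
The remainder reaches 0 after 6 divisions, so the expansion has 6 partial quotients, read off in order.

[2; 1, 4, 2, 3, 2]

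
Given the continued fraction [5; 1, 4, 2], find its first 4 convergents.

Using the convergent recurrence p_i = a_i*p_{i-1} + p_{i-2}, q_i = a_i*q_{i-1} + q_{i-2} with p_{-2}=0, p_{-1}=1, q_{-2}=1, q_{-1}=0:
  i=0: a_0=5, p_0 = 5*1 + 0 = 5, q_0 = 5*0 + 1 = 1.
  i=1: a_1=1, p_1 = 1*5 + 1 = 6, q_1 = 1*1 + 0 = 1.
  i=2: a_2=4, p_2 = 4*6 + 5 = 29, q_2 = 4*1 + 1 = 5.
  i=3: a_3=2, p_3 = 2*29 + 6 = 64, q_3 = 2*5 + 1 = 11.

5/1, 6/1, 29/5, 64/11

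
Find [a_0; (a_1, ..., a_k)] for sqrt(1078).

Write x_i = (sqrt(1078) + m_i)/d_i with (m_0, d_0) = (0, 1). a_0 = floor(sqrt(1078)) = 32, since 32^2 = 1024 <= 1078 < 1089 = 33^2.
Iterate m_{i+1} = d_i*a_i - m_i, d_{i+1} = (1078 - m_{i+1}^2)/d_i, a_{i+1} = floor((a_0 + m_{i+1})/d_{i+1}):
  m_1 = 1*32 - 0 = 32, d_1 = (1078 - 32^2)/1 = 54/1 = 54, a_1 = floor((32 + 32)/54) = 1.
  m_2 = 54*1 - 32 = 22, d_2 = (1078 - 22^2)/54 = 594/54 = 11, a_2 = floor((32 + 22)/11) = 4.
  m_3 = 11*4 - 22 = 22, d_3 = (1078 - 22^2)/11 = 594/11 = 54, a_3 = floor((32 + 22)/54) = 1.
  m_4 = 54*1 - 22 = 32, d_4 = (1078 - 32^2)/54 = 54/54 = 1, a_4 = floor((32 + 32)/1) = 64.
  m_5 = 1*64 - 32 = 32, d_5 = (1078 - 32^2)/1 = 54/1 = 54: (m_5, d_5) = (m_1, d_1) = (32, 54), so from here the quotients repeat a_1, ..., a_4; the period length is 4.
Hence the expansion of sqrt(1078) is a_0 = 32 followed by the repeating block 1, 4, 1, 64 (period 4).

[32; (1, 4, 1, 64)]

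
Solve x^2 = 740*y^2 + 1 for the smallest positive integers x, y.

First expand sqrt(740) as a continued fraction. With x_i = (sqrt(740) + m_i)/d_i and (m_0, d_0) = (0, 1): a_0 = floor(sqrt(740)) = 27, since 27^2 = 729 <= 740 < 784 = 28^2.
Iterate m_{i+1} = d_i*a_i - m_i, d_{i+1} = (740 - m_{i+1}^2)/d_i, a_{i+1} = floor((a_0 + m_{i+1})/d_{i+1}):
  m_1 = 1*27 - 0 = 27, d_1 = (740 - 27^2)/1 = 11/1 = 11, a_1 = floor((27 + 27)/11) = 4.
  m_2 = 11*4 - 27 = 17, d_2 = (740 - 17^2)/11 = 451/11 = 41, a_2 = floor((27 + 17)/41) = 1.
  m_3 = 41*1 - 17 = 24, d_3 = (740 - 24^2)/41 = 164/41 = 4, a_3 = floor((27 + 24)/4) = 12.
  m_4 = 4*12 - 24 = 24, d_4 = (740 - 24^2)/4 = 164/4 = 41, a_4 = floor((27 + 24)/41) = 1.
  m_5 = 41*1 - 24 = 17, d_5 = (740 - 17^2)/41 = 451/41 = 11, a_5 = floor((27 + 17)/11) = 4.
  m_6 = 11*4 - 17 = 27, d_6 = (740 - 27^2)/11 = 11/11 = 1, a_6 = floor((27 + 27)/1) = 54.
  m_7 = 1*54 - 27 = 27, d_7 = (740 - 27^2)/1 = 11/1 = 11: (m_7, d_7) = (m_1, d_1) = (27, 11), so from here the quotients repeat a_1, ..., a_6; the period length is 6.
So sqrt(740) = [27; (4, 1, 12, 1, 4, 54)] with period length k = 6.
k is even, so the fundamental solution of x^2 - 740y^2 = 1 is (p_{k-1}, q_{k-1}) = (p_5, q_5); compute convergents through index 5.
Convergents (p_i = a_i*p_{i-1} + p_{i-2}, q_i = a_i*q_{i-1} + q_{i-2} with p_{-2}=0, p_{-1}=1, q_{-2}=1, q_{-1}=0):
  i=0: a_0=27, p_0 = 27*1 + 0 = 27, q_0 = 27*0 + 1 = 1.
  i=1: a_1=4, p_1 = 4*27 + 1 = 109, q_1 = 4*1 + 0 = 4.
  i=2: a_2=1, p_2 = 1*109 + 27 = 136, q_2 = 1*4 + 1 = 5.
  i=3: a_3=12, p_3 = 12*136 + 109 = 1741, q_3 = 12*5 + 4 = 64.
  i=4: a_4=1, p_4 = 1*1741 + 136 = 1877, q_4 = 1*64 + 5 = 69.
  i=5: a_5=4, p_5 = 4*1877 + 1741 = 9249, q_5 = 4*69 + 64 = 340.
Check: 9249^2 - 740*340^2 = 85544001 - 85544000 = 1, so (x, y) = (9249, 340) solves the equation, and by the theorem it is the least positive solution.

(x, y) = (9249, 340)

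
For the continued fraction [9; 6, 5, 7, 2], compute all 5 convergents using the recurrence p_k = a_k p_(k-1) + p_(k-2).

Using the convergent recurrence p_i = a_i*p_{i-1} + p_{i-2}, q_i = a_i*q_{i-1} + q_{i-2} with p_{-2}=0, p_{-1}=1, q_{-2}=1, q_{-1}=0:
  i=0: a_0=9, p_0 = 9*1 + 0 = 9, q_0 = 9*0 + 1 = 1.
  i=1: a_1=6, p_1 = 6*9 + 1 = 55, q_1 = 6*1 + 0 = 6.
  i=2: a_2=5, p_2 = 5*55 + 9 = 284, q_2 = 5*6 + 1 = 31.
  i=3: a_3=7, p_3 = 7*284 + 55 = 2043, q_3 = 7*31 + 6 = 223.
  i=4: a_4=2, p_4 = 2*2043 + 284 = 4370, q_4 = 2*223 + 31 = 477.

9/1, 55/6, 284/31, 2043/223, 4370/477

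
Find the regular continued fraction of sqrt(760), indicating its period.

[27; (1, 1, 3, 5, 1, 5, 3, 1, 1, 54)]

Write x_i = (sqrt(760) + m_i)/d_i with (m_0, d_0) = (0, 1). a_0 = floor(sqrt(760)) = 27, since 27^2 = 729 <= 760 < 784 = 28^2.
Iterate m_{i+1} = d_i*a_i - m_i, d_{i+1} = (760 - m_{i+1}^2)/d_i, a_{i+1} = floor((a_0 + m_{i+1})/d_{i+1}):
  m_1 = 1*27 - 0 = 27, d_1 = (760 - 27^2)/1 = 31/1 = 31, a_1 = floor((27 + 27)/31) = 1.
  m_2 = 31*1 - 27 = 4, d_2 = (760 - 4^2)/31 = 744/31 = 24, a_2 = floor((27 + 4)/24) = 1.
  m_3 = 24*1 - 4 = 20, d_3 = (760 - 20^2)/24 = 360/24 = 15, a_3 = floor((27 + 20)/15) = 3.
  m_4 = 15*3 - 20 = 25, d_4 = (760 - 25^2)/15 = 135/15 = 9, a_4 = floor((27 + 25)/9) = 5.
  m_5 = 9*5 - 25 = 20, d_5 = (760 - 20^2)/9 = 360/9 = 40, a_5 = floor((27 + 20)/40) = 1.
  m_6 = 40*1 - 20 = 20, d_6 = (760 - 20^2)/40 = 360/40 = 9, a_6 = floor((27 + 20)/9) = 5.
  m_7 = 9*5 - 20 = 25, d_7 = (760 - 25^2)/9 = 135/9 = 15, a_7 = floor((27 + 25)/15) = 3.
  m_8 = 15*3 - 25 = 20, d_8 = (760 - 20^2)/15 = 360/15 = 24, a_8 = floor((27 + 20)/24) = 1.
  m_9 = 24*1 - 20 = 4, d_9 = (760 - 4^2)/24 = 744/24 = 31, a_9 = floor((27 + 4)/31) = 1.
  m_10 = 31*1 - 4 = 27, d_10 = (760 - 27^2)/31 = 31/31 = 1, a_10 = floor((27 + 27)/1) = 54.
  m_11 = 1*54 - 27 = 27, d_11 = (760 - 27^2)/1 = 31/1 = 31: (m_11, d_11) = (m_1, d_1) = (27, 31), so from here the quotients repeat a_1, ..., a_10; the period length is 10.
Hence the expansion of sqrt(760) is a_0 = 27 followed by the repeating block 1, 1, 3, 5, 1, 5, 3, 1, 1, 54 (period 10).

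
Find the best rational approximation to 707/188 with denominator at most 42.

94/25

Expand x = 707/188 as a continued fraction with the Euclidean algorithm:
  707 = 3*188 + 143, so a_0 = 3.
  188 = 1*143 + 45, so a_1 = 1.
  143 = 3*45 + 8, so a_2 = 3.
  45 = 5*8 + 5, so a_3 = 5.
  8 = 1*5 + 3, so a_4 = 1.
  5 = 1*3 + 2, so a_5 = 1.
  3 = 1*2 + 1, so a_6 = 1.
  2 = 2*1 + 0, so a_7 = 2.
so x = [3; 1, 3, 5, 1, 1, 1, 2].
Convergents (p_i = a_i*p_{i-1} + p_{i-2}, q_i = a_i*q_{i-1} + q_{i-2} with p_{-2}=0, p_{-1}=1, q_{-2}=1, q_{-1}=0), until the denominator exceeds 42:
  i=0: a_0=3, p_0 = 3*1 + 0 = 3, q_0 = 3*0 + 1 = 1.
  i=1: a_1=1, p_1 = 1*3 + 1 = 4, q_1 = 1*1 + 0 = 1.
  i=2: a_2=3, p_2 = 3*4 + 3 = 15, q_2 = 3*1 + 1 = 4.
  i=3: a_3=5, p_3 = 5*15 + 4 = 79, q_3 = 5*4 + 1 = 21.
  i=4: a_4=1, p_4 = 1*79 + 15 = 94, q_4 = 1*21 + 4 = 25.
  i=5: a_5=1, p_5 = 1*94 + 79 = 173, q_5 = 1*25 + 21 = 46.
q_5 = 46 > 42, so the last convergent with denominator <= 42 is p_4/q_4 = 94/25.
The closest fraction with denominator <= 42 is either p_4/q_4 or the intermediate fraction (k*p_4 + p_3)/(k*q_4 + q_3) with the largest k >= 1 whose denominator stays <= 42; these approach x as k grows, and every other convergent or intermediate fraction in range is farther away.
Largest k: floor((42 - q_3)/q_4) = floor((42 - 21)/25) = 0.
Since k = 0, no intermediate fraction beyond p_4/q_4 has denominator <= 42, so the convergent 94/25 is the closest (its error is |707*25 - 94*188|/(188*25) = 3/4700).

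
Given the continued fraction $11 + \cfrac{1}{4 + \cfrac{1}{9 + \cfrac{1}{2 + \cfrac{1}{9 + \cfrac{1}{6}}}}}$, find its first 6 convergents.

Using the convergent recurrence p_i = a_i*p_{i-1} + p_{i-2}, q_i = a_i*q_{i-1} + q_{i-2} with p_{-2}=0, p_{-1}=1, q_{-2}=1, q_{-1}=0:
  i=0: a_0=11, p_0 = 11*1 + 0 = 11, q_0 = 11*0 + 1 = 1.
  i=1: a_1=4, p_1 = 4*11 + 1 = 45, q_1 = 4*1 + 0 = 4.
  i=2: a_2=9, p_2 = 9*45 + 11 = 416, q_2 = 9*4 + 1 = 37.
  i=3: a_3=2, p_3 = 2*416 + 45 = 877, q_3 = 2*37 + 4 = 78.
  i=4: a_4=9, p_4 = 9*877 + 416 = 8309, q_4 = 9*78 + 37 = 739.
  i=5: a_5=6, p_5 = 6*8309 + 877 = 50731, q_5 = 6*739 + 78 = 4512.

11/1, 45/4, 416/37, 877/78, 8309/739, 50731/4512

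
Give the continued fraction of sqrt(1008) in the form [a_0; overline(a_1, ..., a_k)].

[31; overline(1, 2, 1, 62)]

Write x_i = (sqrt(1008) + m_i)/d_i with (m_0, d_0) = (0, 1). a_0 = floor(sqrt(1008)) = 31, since 31^2 = 961 <= 1008 < 1024 = 32^2.
Iterate m_{i+1} = d_i*a_i - m_i, d_{i+1} = (1008 - m_{i+1}^2)/d_i, a_{i+1} = floor((a_0 + m_{i+1})/d_{i+1}):
  m_1 = 1*31 - 0 = 31, d_1 = (1008 - 31^2)/1 = 47/1 = 47, a_1 = floor((31 + 31)/47) = 1.
  m_2 = 47*1 - 31 = 16, d_2 = (1008 - 16^2)/47 = 752/47 = 16, a_2 = floor((31 + 16)/16) = 2.
  m_3 = 16*2 - 16 = 16, d_3 = (1008 - 16^2)/16 = 752/16 = 47, a_3 = floor((31 + 16)/47) = 1.
  m_4 = 47*1 - 16 = 31, d_4 = (1008 - 31^2)/47 = 47/47 = 1, a_4 = floor((31 + 31)/1) = 62.
  m_5 = 1*62 - 31 = 31, d_5 = (1008 - 31^2)/1 = 47/1 = 47: (m_5, d_5) = (m_1, d_1) = (31, 47), so from here the quotients repeat a_1, ..., a_4; the period length is 4.
Hence the expansion of sqrt(1008) is a_0 = 31 followed by the repeating block 1, 2, 1, 62 (period 4).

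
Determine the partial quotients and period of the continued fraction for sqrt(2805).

[52; (1, 25, 2, 25, 1, 104)]

Write x_i = (sqrt(2805) + m_i)/d_i with (m_0, d_0) = (0, 1). a_0 = floor(sqrt(2805)) = 52, since 52^2 = 2704 <= 2805 < 2809 = 53^2.
Iterate m_{i+1} = d_i*a_i - m_i, d_{i+1} = (2805 - m_{i+1}^2)/d_i, a_{i+1} = floor((a_0 + m_{i+1})/d_{i+1}):
  m_1 = 1*52 - 0 = 52, d_1 = (2805 - 52^2)/1 = 101/1 = 101, a_1 = floor((52 + 52)/101) = 1.
  m_2 = 101*1 - 52 = 49, d_2 = (2805 - 49^2)/101 = 404/101 = 4, a_2 = floor((52 + 49)/4) = 25.
  m_3 = 4*25 - 49 = 51, d_3 = (2805 - 51^2)/4 = 204/4 = 51, a_3 = floor((52 + 51)/51) = 2.
  m_4 = 51*2 - 51 = 51, d_4 = (2805 - 51^2)/51 = 204/51 = 4, a_4 = floor((52 + 51)/4) = 25.
  m_5 = 4*25 - 51 = 49, d_5 = (2805 - 49^2)/4 = 404/4 = 101, a_5 = floor((52 + 49)/101) = 1.
  m_6 = 101*1 - 49 = 52, d_6 = (2805 - 52^2)/101 = 101/101 = 1, a_6 = floor((52 + 52)/1) = 104.
  m_7 = 1*104 - 52 = 52, d_7 = (2805 - 52^2)/1 = 101/1 = 101: (m_7, d_7) = (m_1, d_1) = (52, 101), so from here the quotients repeat a_1, ..., a_6; the period length is 6.
Hence the expansion of sqrt(2805) is a_0 = 52 followed by the repeating block 1, 25, 2, 25, 1, 104 (period 6).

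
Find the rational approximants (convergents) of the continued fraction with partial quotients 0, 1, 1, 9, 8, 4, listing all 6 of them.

0/1, 1/1, 1/2, 10/19, 81/154, 334/635

Using the convergent recurrence p_i = a_i*p_{i-1} + p_{i-2}, q_i = a_i*q_{i-1} + q_{i-2} with p_{-2}=0, p_{-1}=1, q_{-2}=1, q_{-1}=0:
  i=0: a_0=0, p_0 = 0*1 + 0 = 0, q_0 = 0*0 + 1 = 1.
  i=1: a_1=1, p_1 = 1*0 + 1 = 1, q_1 = 1*1 + 0 = 1.
  i=2: a_2=1, p_2 = 1*1 + 0 = 1, q_2 = 1*1 + 1 = 2.
  i=3: a_3=9, p_3 = 9*1 + 1 = 10, q_3 = 9*2 + 1 = 19.
  i=4: a_4=8, p_4 = 8*10 + 1 = 81, q_4 = 8*19 + 2 = 154.
  i=5: a_5=4, p_5 = 4*81 + 10 = 334, q_5 = 4*154 + 19 = 635.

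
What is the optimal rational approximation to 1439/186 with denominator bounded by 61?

Expand x = 1439/186 as a continued fraction with the Euclidean algorithm:
  1439 = 7*186 + 137, so a_0 = 7.
  186 = 1*137 + 49, so a_1 = 1.
  137 = 2*49 + 39, so a_2 = 2.
  49 = 1*39 + 10, so a_3 = 1.
  39 = 3*10 + 9, so a_4 = 3.
  10 = 1*9 + 1, so a_5 = 1.
  9 = 9*1 + 0, so a_6 = 9.
so x = [7; 1, 2, 1, 3, 1, 9].
Convergents (p_i = a_i*p_{i-1} + p_{i-2}, q_i = a_i*q_{i-1} + q_{i-2} with p_{-2}=0, p_{-1}=1, q_{-2}=1, q_{-1}=0), until the denominator exceeds 61:
  i=0: a_0=7, p_0 = 7*1 + 0 = 7, q_0 = 7*0 + 1 = 1.
  i=1: a_1=1, p_1 = 1*7 + 1 = 8, q_1 = 1*1 + 0 = 1.
  i=2: a_2=2, p_2 = 2*8 + 7 = 23, q_2 = 2*1 + 1 = 3.
  i=3: a_3=1, p_3 = 1*23 + 8 = 31, q_3 = 1*3 + 1 = 4.
  i=4: a_4=3, p_4 = 3*31 + 23 = 116, q_4 = 3*4 + 3 = 15.
  i=5: a_5=1, p_5 = 1*116 + 31 = 147, q_5 = 1*15 + 4 = 19.
  i=6: a_6=9, p_6 = 9*147 + 116 = 1439, q_6 = 9*19 + 15 = 186.
q_6 = 186 > 61, so the last convergent with denominator <= 61 is p_5/q_5 = 147/19.
The closest fraction with denominator <= 61 is either p_5/q_5 or the intermediate fraction (k*p_5 + p_4)/(k*q_5 + q_4) with the largest k >= 1 whose denominator stays <= 61; these approach x as k grows, and every other convergent or intermediate fraction in range is farther away.
Largest k: floor((61 - q_4)/q_5) = floor((61 - 15)/19) = 2.
That gives (2*147 + 116)/(2*19 + 15) = 410/53.
Compare the errors: |x - 147/19| = |1439*19 - 147*186|/(186*19) = 1/3534, and |x - 410/53| = |1439*53 - 410*186|/(186*53) = 7/9858.
Cross-multiplying, 1*9858 = 9858 < 24738 = 7*3534, so 1/3534 is smaller: the convergent 147/19 is closer to x than 410/53.

147/19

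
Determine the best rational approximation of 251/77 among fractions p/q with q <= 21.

Expand x = 251/77 as a continued fraction with the Euclidean algorithm:
  251 = 3*77 + 20, so a_0 = 3.
  77 = 3*20 + 17, so a_1 = 3.
  20 = 1*17 + 3, so a_2 = 1.
  17 = 5*3 + 2, so a_3 = 5.
  3 = 1*2 + 1, so a_4 = 1.
  2 = 2*1 + 0, so a_5 = 2.
so x = [3; 3, 1, 5, 1, 2].
Convergents (p_i = a_i*p_{i-1} + p_{i-2}, q_i = a_i*q_{i-1} + q_{i-2} with p_{-2}=0, p_{-1}=1, q_{-2}=1, q_{-1}=0), until the denominator exceeds 21:
  i=0: a_0=3, p_0 = 3*1 + 0 = 3, q_0 = 3*0 + 1 = 1.
  i=1: a_1=3, p_1 = 3*3 + 1 = 10, q_1 = 3*1 + 0 = 3.
  i=2: a_2=1, p_2 = 1*10 + 3 = 13, q_2 = 1*3 + 1 = 4.
  i=3: a_3=5, p_3 = 5*13 + 10 = 75, q_3 = 5*4 + 3 = 23.
q_3 = 23 > 21, so the last convergent with denominator <= 21 is p_2/q_2 = 13/4.
The closest fraction with denominator <= 21 is either p_2/q_2 or the intermediate fraction (k*p_2 + p_1)/(k*q_2 + q_1) with the largest k >= 1 whose denominator stays <= 21; these approach x as k grows, and every other convergent or intermediate fraction in range is farther away.
Largest k: floor((21 - q_1)/q_2) = floor((21 - 3)/4) = 4.
That gives (4*13 + 10)/(4*4 + 3) = 62/19.
Compare the errors: |x - 13/4| = |251*4 - 13*77|/(77*4) = 3/308, and |x - 62/19| = |251*19 - 62*77|/(77*19) = 5/1463.
Cross-multiplying, 5*308 = 1540 < 4389 = 3*1463, so 5/1463 is smaller: the intermediate fraction 62/19 is closer to x than 13/4.

62/19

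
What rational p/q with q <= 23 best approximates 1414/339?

96/23

Expand x = 1414/339 as a continued fraction with the Euclidean algorithm:
  1414 = 4*339 + 58, so a_0 = 4.
  339 = 5*58 + 49, so a_1 = 5.
  58 = 1*49 + 9, so a_2 = 1.
  49 = 5*9 + 4, so a_3 = 5.
  9 = 2*4 + 1, so a_4 = 2.
  4 = 4*1 + 0, so a_5 = 4.
so x = [4; 5, 1, 5, 2, 4].
Convergents (p_i = a_i*p_{i-1} + p_{i-2}, q_i = a_i*q_{i-1} + q_{i-2} with p_{-2}=0, p_{-1}=1, q_{-2}=1, q_{-1}=0), until the denominator exceeds 23:
  i=0: a_0=4, p_0 = 4*1 + 0 = 4, q_0 = 4*0 + 1 = 1.
  i=1: a_1=5, p_1 = 5*4 + 1 = 21, q_1 = 5*1 + 0 = 5.
  i=2: a_2=1, p_2 = 1*21 + 4 = 25, q_2 = 1*5 + 1 = 6.
  i=3: a_3=5, p_3 = 5*25 + 21 = 146, q_3 = 5*6 + 5 = 35.
q_3 = 35 > 23, so the last convergent with denominator <= 23 is p_2/q_2 = 25/6.
The closest fraction with denominator <= 23 is either p_2/q_2 or the intermediate fraction (k*p_2 + p_1)/(k*q_2 + q_1) with the largest k >= 1 whose denominator stays <= 23; these approach x as k grows, and every other convergent or intermediate fraction in range is farther away.
Largest k: floor((23 - q_1)/q_2) = floor((23 - 5)/6) = 3.
That gives (3*25 + 21)/(3*6 + 5) = 96/23.
Compare the errors: |x - 25/6| = |1414*6 - 25*339|/(339*6) = 9/2034, and |x - 96/23| = |1414*23 - 96*339|/(339*23) = 22/7797.
Cross-multiplying, 22*2034 = 44748 < 70173 = 9*7797, so 22/7797 is smaller: the intermediate fraction 96/23 is closer to x than 25/6.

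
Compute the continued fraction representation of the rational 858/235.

[3; 1, 1, 1, 6, 2, 5]

Run the Euclidean algorithm on 858 and 235; the successive quotients are the partial quotients a_0, a_1, ... (each step inverts the fractional part left over by the previous one):
  858 = 3*235 + 153, so a_0 = 3.
  235 = 1*153 + 82, so a_1 = 1.
  153 = 1*82 + 71, so a_2 = 1.
  82 = 1*71 + 11, so a_3 = 1.
  71 = 6*11 + 5, so a_4 = 6.
  11 = 2*5 + 1, so a_5 = 2.
  5 = 5*1 + 0, so a_6 = 5.
The remainder reaches 0 after 7 divisions, so the expansion has 7 partial quotients, read off in order.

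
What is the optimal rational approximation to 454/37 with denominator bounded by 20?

Expand x = 454/37 as a continued fraction with the Euclidean algorithm:
  454 = 12*37 + 10, so a_0 = 12.
  37 = 3*10 + 7, so a_1 = 3.
  10 = 1*7 + 3, so a_2 = 1.
  7 = 2*3 + 1, so a_3 = 2.
  3 = 3*1 + 0, so a_4 = 3.
so x = [12; 3, 1, 2, 3].
Convergents (p_i = a_i*p_{i-1} + p_{i-2}, q_i = a_i*q_{i-1} + q_{i-2} with p_{-2}=0, p_{-1}=1, q_{-2}=1, q_{-1}=0), until the denominator exceeds 20:
  i=0: a_0=12, p_0 = 12*1 + 0 = 12, q_0 = 12*0 + 1 = 1.
  i=1: a_1=3, p_1 = 3*12 + 1 = 37, q_1 = 3*1 + 0 = 3.
  i=2: a_2=1, p_2 = 1*37 + 12 = 49, q_2 = 1*3 + 1 = 4.
  i=3: a_3=2, p_3 = 2*49 + 37 = 135, q_3 = 2*4 + 3 = 11.
  i=4: a_4=3, p_4 = 3*135 + 49 = 454, q_4 = 3*11 + 4 = 37.
q_4 = 37 > 20, so the last convergent with denominator <= 20 is p_3/q_3 = 135/11.
The closest fraction with denominator <= 20 is either p_3/q_3 or the intermediate fraction (k*p_3 + p_2)/(k*q_3 + q_2) with the largest k >= 1 whose denominator stays <= 20; these approach x as k grows, and every other convergent or intermediate fraction in range is farther away.
Largest k: floor((20 - q_2)/q_3) = floor((20 - 4)/11) = 1.
That gives (1*135 + 49)/(1*11 + 4) = 184/15.
Compare the errors: |x - 135/11| = |454*11 - 135*37|/(37*11) = 1/407, and |x - 184/15| = |454*15 - 184*37|/(37*15) = 2/555.
Cross-multiplying, 1*555 = 555 < 814 = 2*407, so 1/407 is smaller: the convergent 135/11 is closer to x than 184/15.

135/11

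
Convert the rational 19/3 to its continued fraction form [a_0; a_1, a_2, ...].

Run the Euclidean algorithm on 19 and 3; the successive quotients are the partial quotients a_0, a_1, ... (each step inverts the fractional part left over by the previous one):
  19 = 6*3 + 1, so a_0 = 6.
  3 = 3*1 + 0, so a_1 = 3.
The remainder reaches 0 after 2 divisions, so the expansion has 2 partial quotients, read off in order.

[6; 3]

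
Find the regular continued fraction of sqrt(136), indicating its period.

Write x_i = (sqrt(136) + m_i)/d_i with (m_0, d_0) = (0, 1). a_0 = floor(sqrt(136)) = 11, since 11^2 = 121 <= 136 < 144 = 12^2.
Iterate m_{i+1} = d_i*a_i - m_i, d_{i+1} = (136 - m_{i+1}^2)/d_i, a_{i+1} = floor((a_0 + m_{i+1})/d_{i+1}):
  m_1 = 1*11 - 0 = 11, d_1 = (136 - 11^2)/1 = 15/1 = 15, a_1 = floor((11 + 11)/15) = 1.
  m_2 = 15*1 - 11 = 4, d_2 = (136 - 4^2)/15 = 120/15 = 8, a_2 = floor((11 + 4)/8) = 1.
  m_3 = 8*1 - 4 = 4, d_3 = (136 - 4^2)/8 = 120/8 = 15, a_3 = floor((11 + 4)/15) = 1.
  m_4 = 15*1 - 4 = 11, d_4 = (136 - 11^2)/15 = 15/15 = 1, a_4 = floor((11 + 11)/1) = 22.
  m_5 = 1*22 - 11 = 11, d_5 = (136 - 11^2)/1 = 15/1 = 15: (m_5, d_5) = (m_1, d_1) = (11, 15), so from here the quotients repeat a_1, ..., a_4; the period length is 4.
Hence the expansion of sqrt(136) is a_0 = 11 followed by the repeating block 1, 1, 1, 22 (period 4).

[11; (1, 1, 1, 22)]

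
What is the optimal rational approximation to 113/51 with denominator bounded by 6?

Expand x = 113/51 as a continued fraction with the Euclidean algorithm:
  113 = 2*51 + 11, so a_0 = 2.
  51 = 4*11 + 7, so a_1 = 4.
  11 = 1*7 + 4, so a_2 = 1.
  7 = 1*4 + 3, so a_3 = 1.
  4 = 1*3 + 1, so a_4 = 1.
  3 = 3*1 + 0, so a_5 = 3.
so x = [2; 4, 1, 1, 1, 3].
Convergents (p_i = a_i*p_{i-1} + p_{i-2}, q_i = a_i*q_{i-1} + q_{i-2} with p_{-2}=0, p_{-1}=1, q_{-2}=1, q_{-1}=0), until the denominator exceeds 6:
  i=0: a_0=2, p_0 = 2*1 + 0 = 2, q_0 = 2*0 + 1 = 1.
  i=1: a_1=4, p_1 = 4*2 + 1 = 9, q_1 = 4*1 + 0 = 4.
  i=2: a_2=1, p_2 = 1*9 + 2 = 11, q_2 = 1*4 + 1 = 5.
  i=3: a_3=1, p_3 = 1*11 + 9 = 20, q_3 = 1*5 + 4 = 9.
q_3 = 9 > 6, so the last convergent with denominator <= 6 is p_2/q_2 = 11/5.
The closest fraction with denominator <= 6 is either p_2/q_2 or the intermediate fraction (k*p_2 + p_1)/(k*q_2 + q_1) with the largest k >= 1 whose denominator stays <= 6; these approach x as k grows, and every other convergent or intermediate fraction in range is farther away.
Largest k: floor((6 - q_1)/q_2) = floor((6 - 4)/5) = 0.
Since k = 0, no intermediate fraction beyond p_2/q_2 has denominator <= 6, so the convergent 11/5 is the closest (its error is |113*5 - 11*51|/(51*5) = 4/255).

11/5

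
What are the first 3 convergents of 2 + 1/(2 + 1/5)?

Using the convergent recurrence p_i = a_i*p_{i-1} + p_{i-2}, q_i = a_i*q_{i-1} + q_{i-2} with p_{-2}=0, p_{-1}=1, q_{-2}=1, q_{-1}=0:
  i=0: a_0=2, p_0 = 2*1 + 0 = 2, q_0 = 2*0 + 1 = 1.
  i=1: a_1=2, p_1 = 2*2 + 1 = 5, q_1 = 2*1 + 0 = 2.
  i=2: a_2=5, p_2 = 5*5 + 2 = 27, q_2 = 5*2 + 1 = 11.

2/1, 5/2, 27/11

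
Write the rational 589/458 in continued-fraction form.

[1; 3, 2, 65]

Run the Euclidean algorithm on 589 and 458; the successive quotients are the partial quotients a_0, a_1, ... (each step inverts the fractional part left over by the previous one):
  589 = 1*458 + 131, so a_0 = 1.
  458 = 3*131 + 65, so a_1 = 3.
  131 = 2*65 + 1, so a_2 = 2.
  65 = 65*1 + 0, so a_3 = 65.
The remainder reaches 0 after 4 divisions, so the expansion has 4 partial quotients, read off in order.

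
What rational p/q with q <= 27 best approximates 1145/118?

Expand x = 1145/118 as a continued fraction with the Euclidean algorithm:
  1145 = 9*118 + 83, so a_0 = 9.
  118 = 1*83 + 35, so a_1 = 1.
  83 = 2*35 + 13, so a_2 = 2.
  35 = 2*13 + 9, so a_3 = 2.
  13 = 1*9 + 4, so a_4 = 1.
  9 = 2*4 + 1, so a_5 = 2.
  4 = 4*1 + 0, so a_6 = 4.
so x = [9; 1, 2, 2, 1, 2, 4].
Convergents (p_i = a_i*p_{i-1} + p_{i-2}, q_i = a_i*q_{i-1} + q_{i-2} with p_{-2}=0, p_{-1}=1, q_{-2}=1, q_{-1}=0), until the denominator exceeds 27:
  i=0: a_0=9, p_0 = 9*1 + 0 = 9, q_0 = 9*0 + 1 = 1.
  i=1: a_1=1, p_1 = 1*9 + 1 = 10, q_1 = 1*1 + 0 = 1.
  i=2: a_2=2, p_2 = 2*10 + 9 = 29, q_2 = 2*1 + 1 = 3.
  i=3: a_3=2, p_3 = 2*29 + 10 = 68, q_3 = 2*3 + 1 = 7.
  i=4: a_4=1, p_4 = 1*68 + 29 = 97, q_4 = 1*7 + 3 = 10.
  i=5: a_5=2, p_5 = 2*97 + 68 = 262, q_5 = 2*10 + 7 = 27.
  i=6: a_6=4, p_6 = 4*262 + 97 = 1145, q_6 = 4*27 + 10 = 118.
q_6 = 118 > 27, so the last convergent with denominator <= 27 is p_5/q_5 = 262/27.
The closest fraction with denominator <= 27 is either p_5/q_5 or the intermediate fraction (k*p_5 + p_4)/(k*q_5 + q_4) with the largest k >= 1 whose denominator stays <= 27; these approach x as k grows, and every other convergent or intermediate fraction in range is farther away.
Largest k: floor((27 - q_4)/q_5) = floor((27 - 10)/27) = 0.
Since k = 0, no intermediate fraction beyond p_5/q_5 has denominator <= 27, so the convergent 262/27 is the closest (its error is |1145*27 - 262*118|/(118*27) = 1/3186).

262/27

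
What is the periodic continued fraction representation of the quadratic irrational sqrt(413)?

Write x_i = (sqrt(413) + m_i)/d_i with (m_0, d_0) = (0, 1). a_0 = floor(sqrt(413)) = 20, since 20^2 = 400 <= 413 < 441 = 21^2.
Iterate m_{i+1} = d_i*a_i - m_i, d_{i+1} = (413 - m_{i+1}^2)/d_i, a_{i+1} = floor((a_0 + m_{i+1})/d_{i+1}):
  m_1 = 1*20 - 0 = 20, d_1 = (413 - 20^2)/1 = 13/1 = 13, a_1 = floor((20 + 20)/13) = 3.
  m_2 = 13*3 - 20 = 19, d_2 = (413 - 19^2)/13 = 52/13 = 4, a_2 = floor((20 + 19)/4) = 9.
  m_3 = 4*9 - 19 = 17, d_3 = (413 - 17^2)/4 = 124/4 = 31, a_3 = floor((20 + 17)/31) = 1.
  m_4 = 31*1 - 17 = 14, d_4 = (413 - 14^2)/31 = 217/31 = 7, a_4 = floor((20 + 14)/7) = 4.
  m_5 = 7*4 - 14 = 14, d_5 = (413 - 14^2)/7 = 217/7 = 31, a_5 = floor((20 + 14)/31) = 1.
  m_6 = 31*1 - 14 = 17, d_6 = (413 - 17^2)/31 = 124/31 = 4, a_6 = floor((20 + 17)/4) = 9.
  m_7 = 4*9 - 17 = 19, d_7 = (413 - 19^2)/4 = 52/4 = 13, a_7 = floor((20 + 19)/13) = 3.
  m_8 = 13*3 - 19 = 20, d_8 = (413 - 20^2)/13 = 13/13 = 1, a_8 = floor((20 + 20)/1) = 40.
  m_9 = 1*40 - 20 = 20, d_9 = (413 - 20^2)/1 = 13/1 = 13: (m_9, d_9) = (m_1, d_1) = (20, 13), so from here the quotients repeat a_1, ..., a_8; the period length is 8.
Hence the expansion of sqrt(413) is a_0 = 20 followed by the repeating block 3, 9, 1, 4, 1, 9, 3, 40 (period 8).

[20; (3, 9, 1, 4, 1, 9, 3, 40)]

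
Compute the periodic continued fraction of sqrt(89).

Write x_i = (sqrt(89) + m_i)/d_i with (m_0, d_0) = (0, 1). a_0 = floor(sqrt(89)) = 9, since 9^2 = 81 <= 89 < 100 = 10^2.
Iterate m_{i+1} = d_i*a_i - m_i, d_{i+1} = (89 - m_{i+1}^2)/d_i, a_{i+1} = floor((a_0 + m_{i+1})/d_{i+1}):
  m_1 = 1*9 - 0 = 9, d_1 = (89 - 9^2)/1 = 8/1 = 8, a_1 = floor((9 + 9)/8) = 2.
  m_2 = 8*2 - 9 = 7, d_2 = (89 - 7^2)/8 = 40/8 = 5, a_2 = floor((9 + 7)/5) = 3.
  m_3 = 5*3 - 7 = 8, d_3 = (89 - 8^2)/5 = 25/5 = 5, a_3 = floor((9 + 8)/5) = 3.
  m_4 = 5*3 - 8 = 7, d_4 = (89 - 7^2)/5 = 40/5 = 8, a_4 = floor((9 + 7)/8) = 2.
  m_5 = 8*2 - 7 = 9, d_5 = (89 - 9^2)/8 = 8/8 = 1, a_5 = floor((9 + 9)/1) = 18.
  m_6 = 1*18 - 9 = 9, d_6 = (89 - 9^2)/1 = 8/1 = 8: (m_6, d_6) = (m_1, d_1) = (9, 8), so from here the quotients repeat a_1, ..., a_5; the period length is 5.
Hence the expansion of sqrt(89) is a_0 = 9 followed by the repeating block 2, 3, 3, 2, 18 (period 5).

[9; (2, 3, 3, 2, 18)]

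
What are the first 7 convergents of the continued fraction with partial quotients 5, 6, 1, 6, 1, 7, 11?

Using the convergent recurrence p_i = a_i*p_{i-1} + p_{i-2}, q_i = a_i*q_{i-1} + q_{i-2} with p_{-2}=0, p_{-1}=1, q_{-2}=1, q_{-1}=0:
  i=0: a_0=5, p_0 = 5*1 + 0 = 5, q_0 = 5*0 + 1 = 1.
  i=1: a_1=6, p_1 = 6*5 + 1 = 31, q_1 = 6*1 + 0 = 6.
  i=2: a_2=1, p_2 = 1*31 + 5 = 36, q_2 = 1*6 + 1 = 7.
  i=3: a_3=6, p_3 = 6*36 + 31 = 247, q_3 = 6*7 + 6 = 48.
  i=4: a_4=1, p_4 = 1*247 + 36 = 283, q_4 = 1*48 + 7 = 55.
  i=5: a_5=7, p_5 = 7*283 + 247 = 2228, q_5 = 7*55 + 48 = 433.
  i=6: a_6=11, p_6 = 11*2228 + 283 = 24791, q_6 = 11*433 + 55 = 4818.

5/1, 31/6, 36/7, 247/48, 283/55, 2228/433, 24791/4818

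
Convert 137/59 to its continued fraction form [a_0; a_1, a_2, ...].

Run the Euclidean algorithm on 137 and 59; the successive quotients are the partial quotients a_0, a_1, ... (each step inverts the fractional part left over by the previous one):
  137 = 2*59 + 19, so a_0 = 2.
  59 = 3*19 + 2, so a_1 = 3.
  19 = 9*2 + 1, so a_2 = 9.
  2 = 2*1 + 0, so a_3 = 2.
The remainder reaches 0 after 4 divisions, so the expansion has 4 partial quotients, read off in order.

[2; 3, 9, 2]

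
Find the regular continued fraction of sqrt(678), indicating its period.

Write x_i = (sqrt(678) + m_i)/d_i with (m_0, d_0) = (0, 1). a_0 = floor(sqrt(678)) = 26, since 26^2 = 676 <= 678 < 729 = 27^2.
Iterate m_{i+1} = d_i*a_i - m_i, d_{i+1} = (678 - m_{i+1}^2)/d_i, a_{i+1} = floor((a_0 + m_{i+1})/d_{i+1}):
  m_1 = 1*26 - 0 = 26, d_1 = (678 - 26^2)/1 = 2/1 = 2, a_1 = floor((26 + 26)/2) = 26.
  m_2 = 2*26 - 26 = 26, d_2 = (678 - 26^2)/2 = 2/2 = 1, a_2 = floor((26 + 26)/1) = 52.
  m_3 = 1*52 - 26 = 26, d_3 = (678 - 26^2)/1 = 2/1 = 2: (m_3, d_3) = (m_1, d_1) = (26, 2), so from here the quotients repeat a_1, a_2; the period length is 2.
Hence the expansion of sqrt(678) is a_0 = 26 followed by the repeating block 26, 52 (period 2).

[26; (26, 52)]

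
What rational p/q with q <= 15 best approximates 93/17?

82/15

Expand x = 93/17 as a continued fraction with the Euclidean algorithm:
  93 = 5*17 + 8, so a_0 = 5.
  17 = 2*8 + 1, so a_1 = 2.
  8 = 8*1 + 0, so a_2 = 8.
so x = [5; 2, 8].
Convergents (p_i = a_i*p_{i-1} + p_{i-2}, q_i = a_i*q_{i-1} + q_{i-2} with p_{-2}=0, p_{-1}=1, q_{-2}=1, q_{-1}=0), until the denominator exceeds 15:
  i=0: a_0=5, p_0 = 5*1 + 0 = 5, q_0 = 5*0 + 1 = 1.
  i=1: a_1=2, p_1 = 2*5 + 1 = 11, q_1 = 2*1 + 0 = 2.
  i=2: a_2=8, p_2 = 8*11 + 5 = 93, q_2 = 8*2 + 1 = 17.
q_2 = 17 > 15, so the last convergent with denominator <= 15 is p_1/q_1 = 11/2.
The closest fraction with denominator <= 15 is either p_1/q_1 or the intermediate fraction (k*p_1 + p_0)/(k*q_1 + q_0) with the largest k >= 1 whose denominator stays <= 15; these approach x as k grows, and every other convergent or intermediate fraction in range is farther away.
Largest k: floor((15 - q_0)/q_1) = floor((15 - 1)/2) = 7.
That gives (7*11 + 5)/(7*2 + 1) = 82/15.
Compare the errors: |x - 11/2| = |93*2 - 11*17|/(17*2) = 1/34, and |x - 82/15| = |93*15 - 82*17|/(17*15) = 1/255.
Cross-multiplying, 1*34 = 34 < 255 = 1*255, so 1/255 is smaller: the intermediate fraction 82/15 is closer to x than 11/2.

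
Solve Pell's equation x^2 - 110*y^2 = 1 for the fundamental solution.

First expand sqrt(110) as a continued fraction. With x_i = (sqrt(110) + m_i)/d_i and (m_0, d_0) = (0, 1): a_0 = floor(sqrt(110)) = 10, since 10^2 = 100 <= 110 < 121 = 11^2.
Iterate m_{i+1} = d_i*a_i - m_i, d_{i+1} = (110 - m_{i+1}^2)/d_i, a_{i+1} = floor((a_0 + m_{i+1})/d_{i+1}):
  m_1 = 1*10 - 0 = 10, d_1 = (110 - 10^2)/1 = 10/1 = 10, a_1 = floor((10 + 10)/10) = 2.
  m_2 = 10*2 - 10 = 10, d_2 = (110 - 10^2)/10 = 10/10 = 1, a_2 = floor((10 + 10)/1) = 20.
  m_3 = 1*20 - 10 = 10, d_3 = (110 - 10^2)/1 = 10/1 = 10: (m_3, d_3) = (m_1, d_1) = (10, 10), so from here the quotients repeat a_1, a_2; the period length is 2.
So sqrt(110) = [10; (2, 20)] with period length k = 2.
k is even, so the fundamental solution of x^2 - 110y^2 = 1 is (p_{k-1}, q_{k-1}) = (p_1, q_1); compute convergents through index 1.
Convergents (p_i = a_i*p_{i-1} + p_{i-2}, q_i = a_i*q_{i-1} + q_{i-2} with p_{-2}=0, p_{-1}=1, q_{-2}=1, q_{-1}=0):
  i=0: a_0=10, p_0 = 10*1 + 0 = 10, q_0 = 10*0 + 1 = 1.
  i=1: a_1=2, p_1 = 2*10 + 1 = 21, q_1 = 2*1 + 0 = 2.
Check: 21^2 - 110*2^2 = 441 - 440 = 1, so (x, y) = (21, 2) solves the equation, and by the theorem it is the least positive solution.

(x, y) = (21, 2)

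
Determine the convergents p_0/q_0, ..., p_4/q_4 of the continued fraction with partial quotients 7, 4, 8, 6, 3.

Using the convergent recurrence p_i = a_i*p_{i-1} + p_{i-2}, q_i = a_i*q_{i-1} + q_{i-2} with p_{-2}=0, p_{-1}=1, q_{-2}=1, q_{-1}=0:
  i=0: a_0=7, p_0 = 7*1 + 0 = 7, q_0 = 7*0 + 1 = 1.
  i=1: a_1=4, p_1 = 4*7 + 1 = 29, q_1 = 4*1 + 0 = 4.
  i=2: a_2=8, p_2 = 8*29 + 7 = 239, q_2 = 8*4 + 1 = 33.
  i=3: a_3=6, p_3 = 6*239 + 29 = 1463, q_3 = 6*33 + 4 = 202.
  i=4: a_4=3, p_4 = 3*1463 + 239 = 4628, q_4 = 3*202 + 33 = 639.

7/1, 29/4, 239/33, 1463/202, 4628/639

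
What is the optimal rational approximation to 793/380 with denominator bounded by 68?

48/23

Expand x = 793/380 as a continued fraction with the Euclidean algorithm:
  793 = 2*380 + 33, so a_0 = 2.
  380 = 11*33 + 17, so a_1 = 11.
  33 = 1*17 + 16, so a_2 = 1.
  17 = 1*16 + 1, so a_3 = 1.
  16 = 16*1 + 0, so a_4 = 16.
so x = [2; 11, 1, 1, 16].
Convergents (p_i = a_i*p_{i-1} + p_{i-2}, q_i = a_i*q_{i-1} + q_{i-2} with p_{-2}=0, p_{-1}=1, q_{-2}=1, q_{-1}=0), until the denominator exceeds 68:
  i=0: a_0=2, p_0 = 2*1 + 0 = 2, q_0 = 2*0 + 1 = 1.
  i=1: a_1=11, p_1 = 11*2 + 1 = 23, q_1 = 11*1 + 0 = 11.
  i=2: a_2=1, p_2 = 1*23 + 2 = 25, q_2 = 1*11 + 1 = 12.
  i=3: a_3=1, p_3 = 1*25 + 23 = 48, q_3 = 1*12 + 11 = 23.
  i=4: a_4=16, p_4 = 16*48 + 25 = 793, q_4 = 16*23 + 12 = 380.
q_4 = 380 > 68, so the last convergent with denominator <= 68 is p_3/q_3 = 48/23.
The closest fraction with denominator <= 68 is either p_3/q_3 or the intermediate fraction (k*p_3 + p_2)/(k*q_3 + q_2) with the largest k >= 1 whose denominator stays <= 68; these approach x as k grows, and every other convergent or intermediate fraction in range is farther away.
Largest k: floor((68 - q_2)/q_3) = floor((68 - 12)/23) = 2.
That gives (2*48 + 25)/(2*23 + 12) = 121/58.
Compare the errors: |x - 48/23| = |793*23 - 48*380|/(380*23) = 1/8740, and |x - 121/58| = |793*58 - 121*380|/(380*58) = 14/22040.
Cross-multiplying, 1*22040 = 22040 < 122360 = 14*8740, so 1/8740 is smaller: the convergent 48/23 is closer to x than 121/58.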